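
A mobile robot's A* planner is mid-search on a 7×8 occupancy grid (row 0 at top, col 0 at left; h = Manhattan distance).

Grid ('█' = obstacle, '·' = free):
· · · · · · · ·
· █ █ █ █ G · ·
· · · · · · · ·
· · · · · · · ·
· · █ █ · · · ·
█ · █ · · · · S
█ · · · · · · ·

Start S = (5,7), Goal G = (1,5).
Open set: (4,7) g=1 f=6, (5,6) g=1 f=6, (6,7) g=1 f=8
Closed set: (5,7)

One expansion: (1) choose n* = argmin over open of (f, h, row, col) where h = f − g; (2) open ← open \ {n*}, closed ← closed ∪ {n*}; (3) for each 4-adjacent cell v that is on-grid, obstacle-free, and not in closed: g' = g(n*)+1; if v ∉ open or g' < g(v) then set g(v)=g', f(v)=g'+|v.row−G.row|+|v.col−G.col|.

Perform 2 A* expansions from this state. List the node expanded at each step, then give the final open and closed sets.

step 1: expand (4,7) (f=6, h=5) → closed; open now [(3,7) g=2 f=6, (4,6) g=2 f=6, (5,6) g=1 f=6, (6,7) g=1 f=8]
step 2: expand (3,7) (f=6, h=4) → closed; open now [(2,7) g=3 f=6, (3,6) g=3 f=6, (4,6) g=2 f=6, (5,6) g=1 f=6, (6,7) g=1 f=8]

order=[(4,7) → (3,7)]; open=[(2,7) g=3 f=6, (3,6) g=3 f=6, (4,6) g=2 f=6, (5,6) g=1 f=6, (6,7) g=1 f=8]; closed=[(3,7), (4,7), (5,7)]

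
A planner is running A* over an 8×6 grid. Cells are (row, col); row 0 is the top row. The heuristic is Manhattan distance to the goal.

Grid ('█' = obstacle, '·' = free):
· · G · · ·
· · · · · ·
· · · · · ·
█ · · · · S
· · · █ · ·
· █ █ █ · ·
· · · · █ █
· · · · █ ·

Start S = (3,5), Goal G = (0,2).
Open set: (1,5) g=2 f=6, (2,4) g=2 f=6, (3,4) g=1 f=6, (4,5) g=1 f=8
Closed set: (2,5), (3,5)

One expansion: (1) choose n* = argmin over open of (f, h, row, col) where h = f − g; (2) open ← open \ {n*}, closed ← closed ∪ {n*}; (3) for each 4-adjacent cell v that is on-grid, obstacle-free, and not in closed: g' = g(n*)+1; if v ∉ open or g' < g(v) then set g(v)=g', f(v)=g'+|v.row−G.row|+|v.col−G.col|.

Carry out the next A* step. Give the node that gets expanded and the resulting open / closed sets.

step 1: expand (1,5) (f=6, h=4) → closed; open now [(0,5) g=3 f=6, (1,4) g=3 f=6, (2,4) g=2 f=6, (3,4) g=1 f=6, (4,5) g=1 f=8]

expanded=(1,5); open=[(0,5) g=3 f=6, (1,4) g=3 f=6, (2,4) g=2 f=6, (3,4) g=1 f=6, (4,5) g=1 f=8]; closed=[(1,5), (2,5), (3,5)]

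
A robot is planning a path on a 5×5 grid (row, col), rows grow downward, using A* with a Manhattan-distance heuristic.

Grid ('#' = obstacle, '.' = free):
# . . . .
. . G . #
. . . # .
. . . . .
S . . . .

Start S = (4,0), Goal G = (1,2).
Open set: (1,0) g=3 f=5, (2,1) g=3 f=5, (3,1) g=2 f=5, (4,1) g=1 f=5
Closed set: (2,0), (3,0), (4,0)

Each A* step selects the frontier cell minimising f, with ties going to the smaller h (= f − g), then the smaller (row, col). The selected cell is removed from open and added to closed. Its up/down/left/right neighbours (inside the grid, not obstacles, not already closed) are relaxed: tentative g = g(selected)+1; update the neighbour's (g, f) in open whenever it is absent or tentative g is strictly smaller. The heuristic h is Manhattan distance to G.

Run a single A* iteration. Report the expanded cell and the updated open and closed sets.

expanded=(1,0); open=[(1,1) g=4 f=5, (2,1) g=3 f=5, (3,1) g=2 f=5, (4,1) g=1 f=5]; closed=[(1,0), (2,0), (3,0), (4,0)]

step 1: expand (1,0) (f=5, h=2) → closed; open now [(1,1) g=4 f=5, (2,1) g=3 f=5, (3,1) g=2 f=5, (4,1) g=1 f=5]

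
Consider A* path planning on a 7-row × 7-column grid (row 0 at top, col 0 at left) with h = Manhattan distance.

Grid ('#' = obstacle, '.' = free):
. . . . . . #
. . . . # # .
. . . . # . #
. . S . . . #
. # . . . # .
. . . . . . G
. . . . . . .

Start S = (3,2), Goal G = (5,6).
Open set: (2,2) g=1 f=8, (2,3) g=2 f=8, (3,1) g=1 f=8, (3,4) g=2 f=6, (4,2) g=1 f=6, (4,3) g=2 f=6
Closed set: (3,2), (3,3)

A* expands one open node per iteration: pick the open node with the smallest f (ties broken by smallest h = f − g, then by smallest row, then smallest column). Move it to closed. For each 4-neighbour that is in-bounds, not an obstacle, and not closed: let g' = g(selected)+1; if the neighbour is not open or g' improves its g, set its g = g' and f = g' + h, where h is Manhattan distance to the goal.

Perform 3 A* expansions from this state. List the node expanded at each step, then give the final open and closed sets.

order=[(3,4) → (3,5) → (4,4)]; open=[(2,2) g=1 f=8, (2,3) g=2 f=8, (2,5) g=4 f=8, (3,1) g=1 f=8, (4,2) g=1 f=6, (4,3) g=2 f=6, (5,4) g=4 f=6]; closed=[(3,2), (3,3), (3,4), (3,5), (4,4)]

step 1: expand (3,4) (f=6, h=4) → closed; open now [(2,2) g=1 f=8, (2,3) g=2 f=8, (3,1) g=1 f=8, (3,5) g=3 f=6, (4,2) g=1 f=6, (4,3) g=2 f=6, (4,4) g=3 f=6]
step 2: expand (3,5) (f=6, h=3) → closed; open now [(2,2) g=1 f=8, (2,3) g=2 f=8, (2,5) g=4 f=8, (3,1) g=1 f=8, (4,2) g=1 f=6, (4,3) g=2 f=6, (4,4) g=3 f=6]
step 3: expand (4,4) (f=6, h=3) → closed; open now [(2,2) g=1 f=8, (2,3) g=2 f=8, (2,5) g=4 f=8, (3,1) g=1 f=8, (4,2) g=1 f=6, (4,3) g=2 f=6, (5,4) g=4 f=6]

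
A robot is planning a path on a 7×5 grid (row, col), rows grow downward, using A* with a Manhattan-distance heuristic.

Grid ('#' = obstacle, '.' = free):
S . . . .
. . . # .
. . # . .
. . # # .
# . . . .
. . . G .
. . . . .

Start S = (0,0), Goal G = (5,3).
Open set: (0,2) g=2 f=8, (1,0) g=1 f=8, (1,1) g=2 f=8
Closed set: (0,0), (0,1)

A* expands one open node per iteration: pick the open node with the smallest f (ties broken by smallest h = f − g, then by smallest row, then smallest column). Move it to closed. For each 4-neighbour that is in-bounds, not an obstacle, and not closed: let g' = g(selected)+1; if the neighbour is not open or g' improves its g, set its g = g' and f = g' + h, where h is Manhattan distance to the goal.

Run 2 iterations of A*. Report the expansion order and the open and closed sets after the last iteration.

order=[(0,2) → (0,3)]; open=[(0,4) g=4 f=10, (1,0) g=1 f=8, (1,1) g=2 f=8, (1,2) g=3 f=8]; closed=[(0,0), (0,1), (0,2), (0,3)]

step 1: expand (0,2) (f=8, h=6) → closed; open now [(0,3) g=3 f=8, (1,0) g=1 f=8, (1,1) g=2 f=8, (1,2) g=3 f=8]
step 2: expand (0,3) (f=8, h=5) → closed; open now [(0,4) g=4 f=10, (1,0) g=1 f=8, (1,1) g=2 f=8, (1,2) g=3 f=8]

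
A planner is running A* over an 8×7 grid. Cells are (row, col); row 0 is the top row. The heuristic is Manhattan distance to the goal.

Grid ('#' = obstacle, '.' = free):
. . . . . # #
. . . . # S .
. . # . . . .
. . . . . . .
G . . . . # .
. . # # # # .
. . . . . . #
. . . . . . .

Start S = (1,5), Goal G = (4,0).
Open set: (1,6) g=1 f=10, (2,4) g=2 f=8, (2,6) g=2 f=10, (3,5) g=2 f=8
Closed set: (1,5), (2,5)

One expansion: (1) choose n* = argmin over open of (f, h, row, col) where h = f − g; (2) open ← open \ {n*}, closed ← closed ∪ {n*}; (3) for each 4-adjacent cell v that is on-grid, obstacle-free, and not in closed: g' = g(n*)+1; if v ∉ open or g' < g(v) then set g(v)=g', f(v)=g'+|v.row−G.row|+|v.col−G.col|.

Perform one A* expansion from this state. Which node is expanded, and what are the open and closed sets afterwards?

expanded=(2,4); open=[(1,6) g=1 f=10, (2,3) g=3 f=8, (2,6) g=2 f=10, (3,4) g=3 f=8, (3,5) g=2 f=8]; closed=[(1,5), (2,4), (2,5)]

step 1: expand (2,4) (f=8, h=6) → closed; open now [(1,6) g=1 f=10, (2,3) g=3 f=8, (2,6) g=2 f=10, (3,4) g=3 f=8, (3,5) g=2 f=8]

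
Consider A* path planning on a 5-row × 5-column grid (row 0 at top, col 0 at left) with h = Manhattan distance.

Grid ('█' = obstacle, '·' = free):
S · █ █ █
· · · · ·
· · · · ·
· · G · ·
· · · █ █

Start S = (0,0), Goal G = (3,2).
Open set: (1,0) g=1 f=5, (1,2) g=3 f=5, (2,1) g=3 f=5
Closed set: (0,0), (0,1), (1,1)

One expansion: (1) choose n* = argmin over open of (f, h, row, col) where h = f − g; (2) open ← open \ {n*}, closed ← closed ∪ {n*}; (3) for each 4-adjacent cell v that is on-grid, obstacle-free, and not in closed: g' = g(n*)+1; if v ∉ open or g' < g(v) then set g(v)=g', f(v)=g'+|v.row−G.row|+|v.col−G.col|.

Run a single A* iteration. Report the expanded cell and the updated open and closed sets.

step 1: expand (1,2) (f=5, h=2) → closed; open now [(1,0) g=1 f=5, (1,3) g=4 f=7, (2,1) g=3 f=5, (2,2) g=4 f=5]

expanded=(1,2); open=[(1,0) g=1 f=5, (1,3) g=4 f=7, (2,1) g=3 f=5, (2,2) g=4 f=5]; closed=[(0,0), (0,1), (1,1), (1,2)]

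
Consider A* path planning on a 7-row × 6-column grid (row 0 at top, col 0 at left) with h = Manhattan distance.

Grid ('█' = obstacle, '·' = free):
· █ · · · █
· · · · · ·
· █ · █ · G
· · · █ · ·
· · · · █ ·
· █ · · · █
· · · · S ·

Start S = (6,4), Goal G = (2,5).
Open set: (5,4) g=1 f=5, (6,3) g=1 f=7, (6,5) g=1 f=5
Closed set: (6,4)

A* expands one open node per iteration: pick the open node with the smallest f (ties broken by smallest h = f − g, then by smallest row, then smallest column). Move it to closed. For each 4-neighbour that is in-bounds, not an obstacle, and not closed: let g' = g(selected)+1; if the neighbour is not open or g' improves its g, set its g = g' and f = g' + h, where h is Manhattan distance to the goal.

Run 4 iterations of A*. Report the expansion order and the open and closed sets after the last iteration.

order=[(5,4) → (6,5) → (5,3) → (4,3)]; open=[(4,2) g=4 f=9, (5,2) g=3 f=9, (6,3) g=1 f=7]; closed=[(4,3), (5,3), (5,4), (6,4), (6,5)]

step 1: expand (5,4) (f=5, h=4) → closed; open now [(5,3) g=2 f=7, (6,3) g=1 f=7, (6,5) g=1 f=5]
step 2: expand (6,5) (f=5, h=4) → closed; open now [(5,3) g=2 f=7, (6,3) g=1 f=7]
step 3: expand (5,3) (f=7, h=5) → closed; open now [(4,3) g=3 f=7, (5,2) g=3 f=9, (6,3) g=1 f=7]
step 4: expand (4,3) (f=7, h=4) → closed; open now [(4,2) g=4 f=9, (5,2) g=3 f=9, (6,3) g=1 f=7]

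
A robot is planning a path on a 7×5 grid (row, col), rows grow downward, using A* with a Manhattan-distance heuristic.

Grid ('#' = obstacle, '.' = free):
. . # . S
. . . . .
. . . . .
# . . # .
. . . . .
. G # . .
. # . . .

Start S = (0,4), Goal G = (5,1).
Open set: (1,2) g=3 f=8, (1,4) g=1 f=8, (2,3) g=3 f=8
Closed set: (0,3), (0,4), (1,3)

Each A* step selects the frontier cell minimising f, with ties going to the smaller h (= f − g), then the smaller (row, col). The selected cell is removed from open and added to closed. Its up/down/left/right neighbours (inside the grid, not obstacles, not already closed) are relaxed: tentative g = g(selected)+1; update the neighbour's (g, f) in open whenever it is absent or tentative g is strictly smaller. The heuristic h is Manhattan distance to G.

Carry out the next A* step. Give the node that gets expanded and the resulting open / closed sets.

step 1: expand (1,2) (f=8, h=5) → closed; open now [(1,1) g=4 f=8, (1,4) g=1 f=8, (2,2) g=4 f=8, (2,3) g=3 f=8]

expanded=(1,2); open=[(1,1) g=4 f=8, (1,4) g=1 f=8, (2,2) g=4 f=8, (2,3) g=3 f=8]; closed=[(0,3), (0,4), (1,2), (1,3)]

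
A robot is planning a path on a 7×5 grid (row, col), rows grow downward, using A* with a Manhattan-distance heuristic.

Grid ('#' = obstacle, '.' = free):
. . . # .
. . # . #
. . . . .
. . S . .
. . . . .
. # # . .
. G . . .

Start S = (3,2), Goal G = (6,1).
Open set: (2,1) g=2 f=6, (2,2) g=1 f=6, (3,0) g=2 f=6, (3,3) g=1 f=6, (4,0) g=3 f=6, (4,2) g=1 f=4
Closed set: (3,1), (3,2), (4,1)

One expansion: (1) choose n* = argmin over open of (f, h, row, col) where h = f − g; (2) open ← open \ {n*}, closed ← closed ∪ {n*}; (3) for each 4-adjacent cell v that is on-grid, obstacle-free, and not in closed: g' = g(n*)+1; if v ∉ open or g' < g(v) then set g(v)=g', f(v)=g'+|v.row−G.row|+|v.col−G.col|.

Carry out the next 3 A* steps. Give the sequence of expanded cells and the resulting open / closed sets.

order=[(4,2) → (4,0) → (5,0)]; open=[(2,1) g=2 f=6, (2,2) g=1 f=6, (3,0) g=2 f=6, (3,3) g=1 f=6, (4,3) g=2 f=6, (6,0) g=5 f=6]; closed=[(3,1), (3,2), (4,0), (4,1), (4,2), (5,0)]

step 1: expand (4,2) (f=4, h=3) → closed; open now [(2,1) g=2 f=6, (2,2) g=1 f=6, (3,0) g=2 f=6, (3,3) g=1 f=6, (4,0) g=3 f=6, (4,3) g=2 f=6]
step 2: expand (4,0) (f=6, h=3) → closed; open now [(2,1) g=2 f=6, (2,2) g=1 f=6, (3,0) g=2 f=6, (3,3) g=1 f=6, (4,3) g=2 f=6, (5,0) g=4 f=6]
step 3: expand (5,0) (f=6, h=2) → closed; open now [(2,1) g=2 f=6, (2,2) g=1 f=6, (3,0) g=2 f=6, (3,3) g=1 f=6, (4,3) g=2 f=6, (6,0) g=5 f=6]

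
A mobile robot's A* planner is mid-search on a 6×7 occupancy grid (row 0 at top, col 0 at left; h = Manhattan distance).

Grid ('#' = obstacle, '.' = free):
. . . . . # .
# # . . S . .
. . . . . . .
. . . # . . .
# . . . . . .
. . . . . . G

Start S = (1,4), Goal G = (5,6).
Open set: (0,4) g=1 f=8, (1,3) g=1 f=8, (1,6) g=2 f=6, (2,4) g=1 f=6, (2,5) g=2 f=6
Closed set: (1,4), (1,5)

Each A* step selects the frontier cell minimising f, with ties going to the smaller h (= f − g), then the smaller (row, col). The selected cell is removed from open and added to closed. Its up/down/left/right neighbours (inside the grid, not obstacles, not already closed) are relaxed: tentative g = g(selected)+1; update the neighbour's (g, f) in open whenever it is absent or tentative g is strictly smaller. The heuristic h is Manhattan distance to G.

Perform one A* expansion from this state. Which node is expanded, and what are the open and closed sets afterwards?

step 1: expand (1,6) (f=6, h=4) → closed; open now [(0,4) g=1 f=8, (0,6) g=3 f=8, (1,3) g=1 f=8, (2,4) g=1 f=6, (2,5) g=2 f=6, (2,6) g=3 f=6]

expanded=(1,6); open=[(0,4) g=1 f=8, (0,6) g=3 f=8, (1,3) g=1 f=8, (2,4) g=1 f=6, (2,5) g=2 f=6, (2,6) g=3 f=6]; closed=[(1,4), (1,5), (1,6)]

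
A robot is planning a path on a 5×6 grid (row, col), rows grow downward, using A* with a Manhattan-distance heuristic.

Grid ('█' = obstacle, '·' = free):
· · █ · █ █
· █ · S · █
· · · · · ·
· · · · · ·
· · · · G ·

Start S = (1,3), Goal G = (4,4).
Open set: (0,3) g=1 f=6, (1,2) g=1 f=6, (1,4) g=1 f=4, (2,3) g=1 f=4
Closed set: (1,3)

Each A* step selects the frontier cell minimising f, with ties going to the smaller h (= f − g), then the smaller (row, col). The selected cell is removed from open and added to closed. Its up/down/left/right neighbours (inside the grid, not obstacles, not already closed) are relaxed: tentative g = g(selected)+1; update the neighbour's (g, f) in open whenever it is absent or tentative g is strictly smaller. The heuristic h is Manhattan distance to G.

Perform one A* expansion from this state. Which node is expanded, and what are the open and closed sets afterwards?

expanded=(1,4); open=[(0,3) g=1 f=6, (1,2) g=1 f=6, (2,3) g=1 f=4, (2,4) g=2 f=4]; closed=[(1,3), (1,4)]

step 1: expand (1,4) (f=4, h=3) → closed; open now [(0,3) g=1 f=6, (1,2) g=1 f=6, (2,3) g=1 f=4, (2,4) g=2 f=4]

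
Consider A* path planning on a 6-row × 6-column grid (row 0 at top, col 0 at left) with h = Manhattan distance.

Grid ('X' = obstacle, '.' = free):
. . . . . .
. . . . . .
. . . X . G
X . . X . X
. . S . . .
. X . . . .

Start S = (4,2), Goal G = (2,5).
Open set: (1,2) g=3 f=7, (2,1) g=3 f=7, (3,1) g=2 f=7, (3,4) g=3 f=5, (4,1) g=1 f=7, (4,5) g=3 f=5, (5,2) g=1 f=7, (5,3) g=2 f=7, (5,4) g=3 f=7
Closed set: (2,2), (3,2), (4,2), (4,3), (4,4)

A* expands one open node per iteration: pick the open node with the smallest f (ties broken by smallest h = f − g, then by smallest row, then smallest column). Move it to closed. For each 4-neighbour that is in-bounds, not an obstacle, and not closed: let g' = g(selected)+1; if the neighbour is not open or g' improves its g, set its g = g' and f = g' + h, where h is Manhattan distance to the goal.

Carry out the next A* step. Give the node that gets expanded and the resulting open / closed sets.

step 1: expand (3,4) (f=5, h=2) → closed; open now [(1,2) g=3 f=7, (2,1) g=3 f=7, (2,4) g=4 f=5, (3,1) g=2 f=7, (4,1) g=1 f=7, (4,5) g=3 f=5, (5,2) g=1 f=7, (5,3) g=2 f=7, (5,4) g=3 f=7]

expanded=(3,4); open=[(1,2) g=3 f=7, (2,1) g=3 f=7, (2,4) g=4 f=5, (3,1) g=2 f=7, (4,1) g=1 f=7, (4,5) g=3 f=5, (5,2) g=1 f=7, (5,3) g=2 f=7, (5,4) g=3 f=7]; closed=[(2,2), (3,2), (3,4), (4,2), (4,3), (4,4)]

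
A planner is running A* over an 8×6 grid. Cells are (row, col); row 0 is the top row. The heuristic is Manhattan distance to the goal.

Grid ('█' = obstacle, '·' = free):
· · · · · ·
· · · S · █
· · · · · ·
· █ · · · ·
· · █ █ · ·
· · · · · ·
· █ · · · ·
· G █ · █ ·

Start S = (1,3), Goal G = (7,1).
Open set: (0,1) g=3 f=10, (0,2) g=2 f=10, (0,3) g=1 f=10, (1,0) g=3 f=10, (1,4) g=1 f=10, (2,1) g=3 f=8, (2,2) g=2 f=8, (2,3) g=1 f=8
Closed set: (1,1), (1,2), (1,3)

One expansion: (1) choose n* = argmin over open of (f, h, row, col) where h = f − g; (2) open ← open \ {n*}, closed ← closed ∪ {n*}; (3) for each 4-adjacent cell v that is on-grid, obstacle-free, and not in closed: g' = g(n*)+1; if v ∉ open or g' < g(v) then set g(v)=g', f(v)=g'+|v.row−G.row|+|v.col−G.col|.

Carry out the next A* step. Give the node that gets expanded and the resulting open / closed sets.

step 1: expand (2,1) (f=8, h=5) → closed; open now [(0,1) g=3 f=10, (0,2) g=2 f=10, (0,3) g=1 f=10, (1,0) g=3 f=10, (1,4) g=1 f=10, (2,0) g=4 f=10, (2,2) g=2 f=8, (2,3) g=1 f=8]

expanded=(2,1); open=[(0,1) g=3 f=10, (0,2) g=2 f=10, (0,3) g=1 f=10, (1,0) g=3 f=10, (1,4) g=1 f=10, (2,0) g=4 f=10, (2,2) g=2 f=8, (2,3) g=1 f=8]; closed=[(1,1), (1,2), (1,3), (2,1)]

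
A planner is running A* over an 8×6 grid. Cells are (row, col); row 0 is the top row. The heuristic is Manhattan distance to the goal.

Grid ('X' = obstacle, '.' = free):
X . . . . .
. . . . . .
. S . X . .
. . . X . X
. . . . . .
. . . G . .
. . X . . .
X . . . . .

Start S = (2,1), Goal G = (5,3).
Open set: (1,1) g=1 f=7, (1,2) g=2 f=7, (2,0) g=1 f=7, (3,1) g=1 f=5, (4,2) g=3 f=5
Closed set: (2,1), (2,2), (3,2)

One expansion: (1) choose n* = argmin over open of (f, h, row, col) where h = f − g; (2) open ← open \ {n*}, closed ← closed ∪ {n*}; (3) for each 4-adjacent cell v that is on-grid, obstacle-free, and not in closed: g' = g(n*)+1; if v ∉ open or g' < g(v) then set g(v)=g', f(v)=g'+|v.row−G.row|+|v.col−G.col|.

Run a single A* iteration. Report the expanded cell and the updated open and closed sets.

expanded=(4,2); open=[(1,1) g=1 f=7, (1,2) g=2 f=7, (2,0) g=1 f=7, (3,1) g=1 f=5, (4,1) g=4 f=7, (4,3) g=4 f=5, (5,2) g=4 f=5]; closed=[(2,1), (2,2), (3,2), (4,2)]

step 1: expand (4,2) (f=5, h=2) → closed; open now [(1,1) g=1 f=7, (1,2) g=2 f=7, (2,0) g=1 f=7, (3,1) g=1 f=5, (4,1) g=4 f=7, (4,3) g=4 f=5, (5,2) g=4 f=5]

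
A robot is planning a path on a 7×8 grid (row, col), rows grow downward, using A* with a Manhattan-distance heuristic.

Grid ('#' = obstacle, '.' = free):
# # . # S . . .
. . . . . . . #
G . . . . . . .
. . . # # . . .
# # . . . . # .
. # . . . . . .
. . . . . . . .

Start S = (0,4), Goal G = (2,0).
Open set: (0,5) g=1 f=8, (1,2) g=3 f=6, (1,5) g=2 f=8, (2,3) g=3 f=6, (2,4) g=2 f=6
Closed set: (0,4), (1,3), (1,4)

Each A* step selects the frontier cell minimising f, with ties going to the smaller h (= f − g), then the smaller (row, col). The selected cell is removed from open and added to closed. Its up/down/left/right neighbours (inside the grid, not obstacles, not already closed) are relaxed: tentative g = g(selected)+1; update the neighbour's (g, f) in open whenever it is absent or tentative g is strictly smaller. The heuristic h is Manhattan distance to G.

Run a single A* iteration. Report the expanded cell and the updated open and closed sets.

step 1: expand (1,2) (f=6, h=3) → closed; open now [(0,2) g=4 f=8, (0,5) g=1 f=8, (1,1) g=4 f=6, (1,5) g=2 f=8, (2,2) g=4 f=6, (2,3) g=3 f=6, (2,4) g=2 f=6]

expanded=(1,2); open=[(0,2) g=4 f=8, (0,5) g=1 f=8, (1,1) g=4 f=6, (1,5) g=2 f=8, (2,2) g=4 f=6, (2,3) g=3 f=6, (2,4) g=2 f=6]; closed=[(0,4), (1,2), (1,3), (1,4)]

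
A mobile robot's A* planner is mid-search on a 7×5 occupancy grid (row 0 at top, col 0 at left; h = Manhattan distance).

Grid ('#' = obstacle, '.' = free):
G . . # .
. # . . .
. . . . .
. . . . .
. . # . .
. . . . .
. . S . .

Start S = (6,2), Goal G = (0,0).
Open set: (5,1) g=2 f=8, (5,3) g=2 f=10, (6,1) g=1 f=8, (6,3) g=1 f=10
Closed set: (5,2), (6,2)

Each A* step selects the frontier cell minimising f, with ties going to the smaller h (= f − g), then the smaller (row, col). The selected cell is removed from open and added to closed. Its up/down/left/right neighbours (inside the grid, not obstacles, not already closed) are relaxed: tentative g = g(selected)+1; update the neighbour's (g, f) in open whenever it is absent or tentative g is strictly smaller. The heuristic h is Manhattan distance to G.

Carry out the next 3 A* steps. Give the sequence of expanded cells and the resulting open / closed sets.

order=[(5,1) → (4,1) → (3,1)]; open=[(2,1) g=5 f=8, (3,0) g=5 f=8, (3,2) g=5 f=10, (4,0) g=4 f=8, (5,0) g=3 f=8, (5,3) g=2 f=10, (6,1) g=1 f=8, (6,3) g=1 f=10]; closed=[(3,1), (4,1), (5,1), (5,2), (6,2)]

step 1: expand (5,1) (f=8, h=6) → closed; open now [(4,1) g=3 f=8, (5,0) g=3 f=8, (5,3) g=2 f=10, (6,1) g=1 f=8, (6,3) g=1 f=10]
step 2: expand (4,1) (f=8, h=5) → closed; open now [(3,1) g=4 f=8, (4,0) g=4 f=8, (5,0) g=3 f=8, (5,3) g=2 f=10, (6,1) g=1 f=8, (6,3) g=1 f=10]
step 3: expand (3,1) (f=8, h=4) → closed; open now [(2,1) g=5 f=8, (3,0) g=5 f=8, (3,2) g=5 f=10, (4,0) g=4 f=8, (5,0) g=3 f=8, (5,3) g=2 f=10, (6,1) g=1 f=8, (6,3) g=1 f=10]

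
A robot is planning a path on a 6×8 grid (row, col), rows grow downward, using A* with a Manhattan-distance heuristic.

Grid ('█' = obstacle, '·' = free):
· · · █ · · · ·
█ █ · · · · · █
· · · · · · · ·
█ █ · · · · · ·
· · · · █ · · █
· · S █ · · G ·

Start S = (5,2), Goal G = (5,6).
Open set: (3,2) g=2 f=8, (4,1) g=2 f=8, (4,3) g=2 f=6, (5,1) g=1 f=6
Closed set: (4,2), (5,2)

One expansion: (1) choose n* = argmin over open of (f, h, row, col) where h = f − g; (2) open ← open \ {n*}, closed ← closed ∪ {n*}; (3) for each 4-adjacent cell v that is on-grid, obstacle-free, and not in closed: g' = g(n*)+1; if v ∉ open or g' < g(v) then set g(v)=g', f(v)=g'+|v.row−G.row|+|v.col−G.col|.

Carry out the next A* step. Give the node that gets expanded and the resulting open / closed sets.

expanded=(4,3); open=[(3,2) g=2 f=8, (3,3) g=3 f=8, (4,1) g=2 f=8, (5,1) g=1 f=6]; closed=[(4,2), (4,3), (5,2)]

step 1: expand (4,3) (f=6, h=4) → closed; open now [(3,2) g=2 f=8, (3,3) g=3 f=8, (4,1) g=2 f=8, (5,1) g=1 f=6]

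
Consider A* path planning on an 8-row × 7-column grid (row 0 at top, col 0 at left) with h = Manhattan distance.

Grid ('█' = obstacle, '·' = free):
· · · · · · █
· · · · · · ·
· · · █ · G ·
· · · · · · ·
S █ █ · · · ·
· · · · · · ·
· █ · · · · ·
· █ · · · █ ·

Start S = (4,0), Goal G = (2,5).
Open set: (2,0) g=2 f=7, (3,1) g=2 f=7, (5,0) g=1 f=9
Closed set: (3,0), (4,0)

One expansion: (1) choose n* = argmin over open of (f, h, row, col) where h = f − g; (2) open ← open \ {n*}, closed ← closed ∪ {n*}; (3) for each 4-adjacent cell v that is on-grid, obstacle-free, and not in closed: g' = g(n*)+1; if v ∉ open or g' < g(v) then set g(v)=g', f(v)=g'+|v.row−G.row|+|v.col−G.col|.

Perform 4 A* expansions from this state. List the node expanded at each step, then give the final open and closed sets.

step 1: expand (2,0) (f=7, h=5) → closed; open now [(1,0) g=3 f=9, (2,1) g=3 f=7, (3,1) g=2 f=7, (5,0) g=1 f=9]
step 2: expand (2,1) (f=7, h=4) → closed; open now [(1,0) g=3 f=9, (1,1) g=4 f=9, (2,2) g=4 f=7, (3,1) g=2 f=7, (5,0) g=1 f=9]
step 3: expand (2,2) (f=7, h=3) → closed; open now [(1,0) g=3 f=9, (1,1) g=4 f=9, (1,2) g=5 f=9, (3,1) g=2 f=7, (3,2) g=5 f=9, (5,0) g=1 f=9]
step 4: expand (3,1) (f=7, h=5) → closed; open now [(1,0) g=3 f=9, (1,1) g=4 f=9, (1,2) g=5 f=9, (3,2) g=3 f=7, (5,0) g=1 f=9]

order=[(2,0) → (2,1) → (2,2) → (3,1)]; open=[(1,0) g=3 f=9, (1,1) g=4 f=9, (1,2) g=5 f=9, (3,2) g=3 f=7, (5,0) g=1 f=9]; closed=[(2,0), (2,1), (2,2), (3,0), (3,1), (4,0)]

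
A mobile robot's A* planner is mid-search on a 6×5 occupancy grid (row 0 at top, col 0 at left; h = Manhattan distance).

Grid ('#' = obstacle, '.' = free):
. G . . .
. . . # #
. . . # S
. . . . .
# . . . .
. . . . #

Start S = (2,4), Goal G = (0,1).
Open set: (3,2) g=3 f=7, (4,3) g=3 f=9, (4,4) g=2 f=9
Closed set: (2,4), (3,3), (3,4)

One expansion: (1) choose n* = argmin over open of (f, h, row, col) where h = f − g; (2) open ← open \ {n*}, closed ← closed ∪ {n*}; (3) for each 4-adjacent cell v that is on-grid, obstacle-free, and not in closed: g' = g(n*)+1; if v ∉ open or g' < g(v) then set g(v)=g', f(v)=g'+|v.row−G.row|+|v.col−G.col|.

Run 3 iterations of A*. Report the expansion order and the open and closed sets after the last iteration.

step 1: expand (3,2) (f=7, h=4) → closed; open now [(2,2) g=4 f=7, (3,1) g=4 f=7, (4,2) g=4 f=9, (4,3) g=3 f=9, (4,4) g=2 f=9]
step 2: expand (2,2) (f=7, h=3) → closed; open now [(1,2) g=5 f=7, (2,1) g=5 f=7, (3,1) g=4 f=7, (4,2) g=4 f=9, (4,3) g=3 f=9, (4,4) g=2 f=9]
step 3: expand (1,2) (f=7, h=2) → closed; open now [(0,2) g=6 f=7, (1,1) g=6 f=7, (2,1) g=5 f=7, (3,1) g=4 f=7, (4,2) g=4 f=9, (4,3) g=3 f=9, (4,4) g=2 f=9]

order=[(3,2) → (2,2) → (1,2)]; open=[(0,2) g=6 f=7, (1,1) g=6 f=7, (2,1) g=5 f=7, (3,1) g=4 f=7, (4,2) g=4 f=9, (4,3) g=3 f=9, (4,4) g=2 f=9]; closed=[(1,2), (2,2), (2,4), (3,2), (3,3), (3,4)]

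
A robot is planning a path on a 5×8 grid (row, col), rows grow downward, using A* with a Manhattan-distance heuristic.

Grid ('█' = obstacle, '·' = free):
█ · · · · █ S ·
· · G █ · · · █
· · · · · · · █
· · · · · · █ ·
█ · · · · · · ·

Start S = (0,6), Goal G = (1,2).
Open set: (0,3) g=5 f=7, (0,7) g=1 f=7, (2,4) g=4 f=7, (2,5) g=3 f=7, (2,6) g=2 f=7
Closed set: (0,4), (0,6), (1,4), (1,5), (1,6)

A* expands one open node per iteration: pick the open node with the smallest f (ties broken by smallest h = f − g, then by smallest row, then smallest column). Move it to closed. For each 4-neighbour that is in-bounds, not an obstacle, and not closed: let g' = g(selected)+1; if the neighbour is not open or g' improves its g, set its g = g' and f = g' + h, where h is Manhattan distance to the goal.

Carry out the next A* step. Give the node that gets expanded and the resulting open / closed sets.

step 1: expand (0,3) (f=7, h=2) → closed; open now [(0,2) g=6 f=7, (0,7) g=1 f=7, (2,4) g=4 f=7, (2,5) g=3 f=7, (2,6) g=2 f=7]

expanded=(0,3); open=[(0,2) g=6 f=7, (0,7) g=1 f=7, (2,4) g=4 f=7, (2,5) g=3 f=7, (2,6) g=2 f=7]; closed=[(0,3), (0,4), (0,6), (1,4), (1,5), (1,6)]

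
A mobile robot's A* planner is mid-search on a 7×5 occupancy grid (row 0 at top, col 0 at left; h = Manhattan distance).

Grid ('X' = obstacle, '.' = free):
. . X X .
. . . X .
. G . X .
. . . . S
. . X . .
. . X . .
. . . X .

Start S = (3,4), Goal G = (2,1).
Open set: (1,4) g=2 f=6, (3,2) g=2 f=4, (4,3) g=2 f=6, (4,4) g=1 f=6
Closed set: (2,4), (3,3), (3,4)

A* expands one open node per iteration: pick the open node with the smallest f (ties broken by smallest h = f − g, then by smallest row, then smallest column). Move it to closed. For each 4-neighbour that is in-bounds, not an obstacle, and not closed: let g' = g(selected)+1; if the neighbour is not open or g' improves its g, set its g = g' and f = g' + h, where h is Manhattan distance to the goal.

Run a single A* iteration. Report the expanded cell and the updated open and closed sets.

expanded=(3,2); open=[(1,4) g=2 f=6, (2,2) g=3 f=4, (3,1) g=3 f=4, (4,3) g=2 f=6, (4,4) g=1 f=6]; closed=[(2,4), (3,2), (3,3), (3,4)]

step 1: expand (3,2) (f=4, h=2) → closed; open now [(1,4) g=2 f=6, (2,2) g=3 f=4, (3,1) g=3 f=4, (4,3) g=2 f=6, (4,4) g=1 f=6]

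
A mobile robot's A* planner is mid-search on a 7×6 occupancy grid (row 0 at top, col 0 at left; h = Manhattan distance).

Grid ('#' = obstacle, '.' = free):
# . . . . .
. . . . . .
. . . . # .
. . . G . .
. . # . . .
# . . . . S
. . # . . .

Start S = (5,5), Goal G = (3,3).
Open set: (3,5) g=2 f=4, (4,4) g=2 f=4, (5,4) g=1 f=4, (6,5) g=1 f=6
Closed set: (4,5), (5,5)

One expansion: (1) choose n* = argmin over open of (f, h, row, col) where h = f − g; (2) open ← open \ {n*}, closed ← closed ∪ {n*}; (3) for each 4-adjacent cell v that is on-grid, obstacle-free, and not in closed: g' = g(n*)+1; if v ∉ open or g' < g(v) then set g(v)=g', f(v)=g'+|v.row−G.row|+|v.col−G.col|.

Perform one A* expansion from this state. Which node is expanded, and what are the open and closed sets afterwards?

step 1: expand (3,5) (f=4, h=2) → closed; open now [(2,5) g=3 f=6, (3,4) g=3 f=4, (4,4) g=2 f=4, (5,4) g=1 f=4, (6,5) g=1 f=6]

expanded=(3,5); open=[(2,5) g=3 f=6, (3,4) g=3 f=4, (4,4) g=2 f=4, (5,4) g=1 f=4, (6,5) g=1 f=6]; closed=[(3,5), (4,5), (5,5)]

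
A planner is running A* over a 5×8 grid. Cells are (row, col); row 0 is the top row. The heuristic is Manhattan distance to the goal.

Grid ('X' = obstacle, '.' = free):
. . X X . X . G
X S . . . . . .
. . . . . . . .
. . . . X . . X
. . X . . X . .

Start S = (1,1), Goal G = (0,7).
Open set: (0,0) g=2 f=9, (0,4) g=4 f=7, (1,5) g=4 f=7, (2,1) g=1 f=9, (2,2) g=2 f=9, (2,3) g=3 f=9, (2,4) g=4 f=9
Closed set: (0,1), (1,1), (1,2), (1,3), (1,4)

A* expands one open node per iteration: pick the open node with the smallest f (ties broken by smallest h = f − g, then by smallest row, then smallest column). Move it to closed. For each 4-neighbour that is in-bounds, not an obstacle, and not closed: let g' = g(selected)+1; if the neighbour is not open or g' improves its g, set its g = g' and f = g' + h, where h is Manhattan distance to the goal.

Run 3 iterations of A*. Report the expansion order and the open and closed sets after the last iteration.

order=[(0,4) → (1,5) → (1,6)]; open=[(0,0) g=2 f=9, (0,6) g=6 f=7, (1,7) g=6 f=7, (2,1) g=1 f=9, (2,2) g=2 f=9, (2,3) g=3 f=9, (2,4) g=4 f=9, (2,5) g=5 f=9, (2,6) g=6 f=9]; closed=[(0,1), (0,4), (1,1), (1,2), (1,3), (1,4), (1,5), (1,6)]

step 1: expand (0,4) (f=7, h=3) → closed; open now [(0,0) g=2 f=9, (1,5) g=4 f=7, (2,1) g=1 f=9, (2,2) g=2 f=9, (2,3) g=3 f=9, (2,4) g=4 f=9]
step 2: expand (1,5) (f=7, h=3) → closed; open now [(0,0) g=2 f=9, (1,6) g=5 f=7, (2,1) g=1 f=9, (2,2) g=2 f=9, (2,3) g=3 f=9, (2,4) g=4 f=9, (2,5) g=5 f=9]
step 3: expand (1,6) (f=7, h=2) → closed; open now [(0,0) g=2 f=9, (0,6) g=6 f=7, (1,7) g=6 f=7, (2,1) g=1 f=9, (2,2) g=2 f=9, (2,3) g=3 f=9, (2,4) g=4 f=9, (2,5) g=5 f=9, (2,6) g=6 f=9]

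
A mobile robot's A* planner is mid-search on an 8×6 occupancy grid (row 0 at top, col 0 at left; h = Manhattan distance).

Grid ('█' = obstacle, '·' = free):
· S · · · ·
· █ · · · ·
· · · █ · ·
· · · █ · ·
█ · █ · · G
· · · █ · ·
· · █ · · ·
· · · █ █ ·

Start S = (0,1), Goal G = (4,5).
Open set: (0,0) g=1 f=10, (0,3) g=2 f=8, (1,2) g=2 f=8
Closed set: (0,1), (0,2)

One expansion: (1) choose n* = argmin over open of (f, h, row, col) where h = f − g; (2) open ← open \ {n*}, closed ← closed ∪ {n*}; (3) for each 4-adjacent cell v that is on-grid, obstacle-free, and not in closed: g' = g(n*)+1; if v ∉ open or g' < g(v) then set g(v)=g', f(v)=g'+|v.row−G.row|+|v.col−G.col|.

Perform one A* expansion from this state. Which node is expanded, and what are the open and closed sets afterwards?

step 1: expand (0,3) (f=8, h=6) → closed; open now [(0,0) g=1 f=10, (0,4) g=3 f=8, (1,2) g=2 f=8, (1,3) g=3 f=8]

expanded=(0,3); open=[(0,0) g=1 f=10, (0,4) g=3 f=8, (1,2) g=2 f=8, (1,3) g=3 f=8]; closed=[(0,1), (0,2), (0,3)]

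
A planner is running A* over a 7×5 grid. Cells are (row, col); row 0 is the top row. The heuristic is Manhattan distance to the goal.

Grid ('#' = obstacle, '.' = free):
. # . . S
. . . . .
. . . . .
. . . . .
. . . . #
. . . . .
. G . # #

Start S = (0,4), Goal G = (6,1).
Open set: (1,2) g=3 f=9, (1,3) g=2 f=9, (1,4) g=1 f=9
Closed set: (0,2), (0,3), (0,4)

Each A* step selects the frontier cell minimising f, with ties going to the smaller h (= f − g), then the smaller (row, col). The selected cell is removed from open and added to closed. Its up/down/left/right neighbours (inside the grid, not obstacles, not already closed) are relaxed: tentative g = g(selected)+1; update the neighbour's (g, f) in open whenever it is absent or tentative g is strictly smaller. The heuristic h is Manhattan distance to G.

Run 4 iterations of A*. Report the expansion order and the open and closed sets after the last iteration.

order=[(1,2) → (1,1) → (2,1) → (3,1)]; open=[(1,0) g=5 f=11, (1,3) g=2 f=9, (1,4) g=1 f=9, (2,0) g=6 f=11, (2,2) g=4 f=9, (3,0) g=7 f=11, (3,2) g=7 f=11, (4,1) g=7 f=9]; closed=[(0,2), (0,3), (0,4), (1,1), (1,2), (2,1), (3,1)]

step 1: expand (1,2) (f=9, h=6) → closed; open now [(1,1) g=4 f=9, (1,3) g=2 f=9, (1,4) g=1 f=9, (2,2) g=4 f=9]
step 2: expand (1,1) (f=9, h=5) → closed; open now [(1,0) g=5 f=11, (1,3) g=2 f=9, (1,4) g=1 f=9, (2,1) g=5 f=9, (2,2) g=4 f=9]
step 3: expand (2,1) (f=9, h=4) → closed; open now [(1,0) g=5 f=11, (1,3) g=2 f=9, (1,4) g=1 f=9, (2,0) g=6 f=11, (2,2) g=4 f=9, (3,1) g=6 f=9]
step 4: expand (3,1) (f=9, h=3) → closed; open now [(1,0) g=5 f=11, (1,3) g=2 f=9, (1,4) g=1 f=9, (2,0) g=6 f=11, (2,2) g=4 f=9, (3,0) g=7 f=11, (3,2) g=7 f=11, (4,1) g=7 f=9]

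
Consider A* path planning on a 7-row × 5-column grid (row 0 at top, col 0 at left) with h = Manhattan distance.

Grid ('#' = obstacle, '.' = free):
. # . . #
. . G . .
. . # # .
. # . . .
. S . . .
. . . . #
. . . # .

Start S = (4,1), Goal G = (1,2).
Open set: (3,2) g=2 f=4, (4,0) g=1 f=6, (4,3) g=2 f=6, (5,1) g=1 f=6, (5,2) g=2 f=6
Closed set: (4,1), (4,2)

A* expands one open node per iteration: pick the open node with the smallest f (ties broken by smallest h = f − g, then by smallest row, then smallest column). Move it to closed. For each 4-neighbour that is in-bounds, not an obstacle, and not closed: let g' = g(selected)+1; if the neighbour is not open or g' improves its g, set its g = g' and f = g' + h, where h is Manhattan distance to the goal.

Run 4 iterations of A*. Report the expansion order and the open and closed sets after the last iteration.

order=[(3,2) → (3,3) → (4,3) → (5,2)]; open=[(3,4) g=4 f=8, (4,0) g=1 f=6, (4,4) g=3 f=8, (5,1) g=1 f=6, (5,3) g=3 f=8, (6,2) g=3 f=8]; closed=[(3,2), (3,3), (4,1), (4,2), (4,3), (5,2)]

step 1: expand (3,2) (f=4, h=2) → closed; open now [(3,3) g=3 f=6, (4,0) g=1 f=6, (4,3) g=2 f=6, (5,1) g=1 f=6, (5,2) g=2 f=6]
step 2: expand (3,3) (f=6, h=3) → closed; open now [(3,4) g=4 f=8, (4,0) g=1 f=6, (4,3) g=2 f=6, (5,1) g=1 f=6, (5,2) g=2 f=6]
step 3: expand (4,3) (f=6, h=4) → closed; open now [(3,4) g=4 f=8, (4,0) g=1 f=6, (4,4) g=3 f=8, (5,1) g=1 f=6, (5,2) g=2 f=6, (5,3) g=3 f=8]
step 4: expand (5,2) (f=6, h=4) → closed; open now [(3,4) g=4 f=8, (4,0) g=1 f=6, (4,4) g=3 f=8, (5,1) g=1 f=6, (5,3) g=3 f=8, (6,2) g=3 f=8]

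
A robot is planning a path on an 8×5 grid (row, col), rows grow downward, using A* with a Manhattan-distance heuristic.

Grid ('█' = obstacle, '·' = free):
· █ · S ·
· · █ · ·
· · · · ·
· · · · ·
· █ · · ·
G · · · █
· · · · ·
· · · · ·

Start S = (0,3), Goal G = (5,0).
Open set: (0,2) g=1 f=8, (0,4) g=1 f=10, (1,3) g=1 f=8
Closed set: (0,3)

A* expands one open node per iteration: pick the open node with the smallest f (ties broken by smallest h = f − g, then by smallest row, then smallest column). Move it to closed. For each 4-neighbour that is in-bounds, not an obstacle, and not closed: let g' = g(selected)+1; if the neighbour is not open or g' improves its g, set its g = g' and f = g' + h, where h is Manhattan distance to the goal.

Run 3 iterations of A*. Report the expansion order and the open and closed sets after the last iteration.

order=[(0,2) → (1,3) → (2,3)]; open=[(0,4) g=1 f=10, (1,4) g=2 f=10, (2,2) g=3 f=8, (2,4) g=3 f=10, (3,3) g=3 f=8]; closed=[(0,2), (0,3), (1,3), (2,3)]

step 1: expand (0,2) (f=8, h=7) → closed; open now [(0,4) g=1 f=10, (1,3) g=1 f=8]
step 2: expand (1,3) (f=8, h=7) → closed; open now [(0,4) g=1 f=10, (1,4) g=2 f=10, (2,3) g=2 f=8]
step 3: expand (2,3) (f=8, h=6) → closed; open now [(0,4) g=1 f=10, (1,4) g=2 f=10, (2,2) g=3 f=8, (2,4) g=3 f=10, (3,3) g=3 f=8]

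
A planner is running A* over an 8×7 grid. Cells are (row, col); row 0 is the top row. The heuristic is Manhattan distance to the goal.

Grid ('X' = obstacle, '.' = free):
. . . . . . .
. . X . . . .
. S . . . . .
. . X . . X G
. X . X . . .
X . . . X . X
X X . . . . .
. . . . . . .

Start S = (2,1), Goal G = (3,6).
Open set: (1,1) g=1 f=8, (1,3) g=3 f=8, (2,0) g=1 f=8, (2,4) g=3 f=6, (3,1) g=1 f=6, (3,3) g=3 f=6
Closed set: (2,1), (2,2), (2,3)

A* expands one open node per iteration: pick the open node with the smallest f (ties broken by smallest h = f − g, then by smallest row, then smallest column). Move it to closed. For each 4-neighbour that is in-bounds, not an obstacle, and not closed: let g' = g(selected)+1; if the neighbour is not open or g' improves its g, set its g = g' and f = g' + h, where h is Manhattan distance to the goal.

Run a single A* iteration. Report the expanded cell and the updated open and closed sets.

step 1: expand (2,4) (f=6, h=3) → closed; open now [(1,1) g=1 f=8, (1,3) g=3 f=8, (1,4) g=4 f=8, (2,0) g=1 f=8, (2,5) g=4 f=6, (3,1) g=1 f=6, (3,3) g=3 f=6, (3,4) g=4 f=6]

expanded=(2,4); open=[(1,1) g=1 f=8, (1,3) g=3 f=8, (1,4) g=4 f=8, (2,0) g=1 f=8, (2,5) g=4 f=6, (3,1) g=1 f=6, (3,3) g=3 f=6, (3,4) g=4 f=6]; closed=[(2,1), (2,2), (2,3), (2,4)]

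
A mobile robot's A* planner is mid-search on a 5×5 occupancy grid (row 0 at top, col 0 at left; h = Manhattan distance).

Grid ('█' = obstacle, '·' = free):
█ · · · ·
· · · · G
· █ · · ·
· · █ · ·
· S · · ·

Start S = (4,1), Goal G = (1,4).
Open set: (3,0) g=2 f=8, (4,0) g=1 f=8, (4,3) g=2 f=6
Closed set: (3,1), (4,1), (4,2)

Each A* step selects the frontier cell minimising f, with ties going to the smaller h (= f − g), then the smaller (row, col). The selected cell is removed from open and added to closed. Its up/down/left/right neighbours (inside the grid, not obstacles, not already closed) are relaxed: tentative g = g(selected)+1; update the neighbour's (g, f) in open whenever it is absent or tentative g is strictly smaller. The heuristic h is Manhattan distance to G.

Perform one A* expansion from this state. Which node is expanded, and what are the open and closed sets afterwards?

expanded=(4,3); open=[(3,0) g=2 f=8, (3,3) g=3 f=6, (4,0) g=1 f=8, (4,4) g=3 f=6]; closed=[(3,1), (4,1), (4,2), (4,3)]

step 1: expand (4,3) (f=6, h=4) → closed; open now [(3,0) g=2 f=8, (3,3) g=3 f=6, (4,0) g=1 f=8, (4,4) g=3 f=6]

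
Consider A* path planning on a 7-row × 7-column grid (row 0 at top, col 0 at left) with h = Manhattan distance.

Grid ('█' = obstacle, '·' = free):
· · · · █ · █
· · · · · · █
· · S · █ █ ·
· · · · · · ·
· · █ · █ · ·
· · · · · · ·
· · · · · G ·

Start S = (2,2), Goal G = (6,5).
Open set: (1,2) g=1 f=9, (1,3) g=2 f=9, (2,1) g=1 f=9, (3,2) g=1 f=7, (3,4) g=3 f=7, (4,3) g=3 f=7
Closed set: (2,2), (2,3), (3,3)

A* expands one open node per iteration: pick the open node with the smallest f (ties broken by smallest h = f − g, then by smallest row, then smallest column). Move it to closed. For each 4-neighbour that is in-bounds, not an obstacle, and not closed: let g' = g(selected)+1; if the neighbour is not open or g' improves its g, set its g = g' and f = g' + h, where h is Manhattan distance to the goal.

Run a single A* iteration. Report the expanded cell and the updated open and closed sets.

expanded=(3,4); open=[(1,2) g=1 f=9, (1,3) g=2 f=9, (2,1) g=1 f=9, (3,2) g=1 f=7, (3,5) g=4 f=7, (4,3) g=3 f=7]; closed=[(2,2), (2,3), (3,3), (3,4)]

step 1: expand (3,4) (f=7, h=4) → closed; open now [(1,2) g=1 f=9, (1,3) g=2 f=9, (2,1) g=1 f=9, (3,2) g=1 f=7, (3,5) g=4 f=7, (4,3) g=3 f=7]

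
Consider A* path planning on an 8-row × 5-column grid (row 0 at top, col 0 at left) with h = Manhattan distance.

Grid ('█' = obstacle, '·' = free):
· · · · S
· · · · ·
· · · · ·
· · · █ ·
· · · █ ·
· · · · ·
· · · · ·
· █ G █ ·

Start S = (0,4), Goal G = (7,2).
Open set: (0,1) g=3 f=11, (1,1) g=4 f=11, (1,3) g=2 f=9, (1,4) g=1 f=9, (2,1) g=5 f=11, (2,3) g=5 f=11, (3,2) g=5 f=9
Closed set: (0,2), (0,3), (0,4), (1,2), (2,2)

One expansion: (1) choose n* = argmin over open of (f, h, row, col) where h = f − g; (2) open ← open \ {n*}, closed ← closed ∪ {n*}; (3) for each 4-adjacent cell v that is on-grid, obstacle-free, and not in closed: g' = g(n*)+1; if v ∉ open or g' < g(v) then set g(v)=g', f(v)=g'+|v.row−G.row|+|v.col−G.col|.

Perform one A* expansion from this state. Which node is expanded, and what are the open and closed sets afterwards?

expanded=(3,2); open=[(0,1) g=3 f=11, (1,1) g=4 f=11, (1,3) g=2 f=9, (1,4) g=1 f=9, (2,1) g=5 f=11, (2,3) g=5 f=11, (3,1) g=6 f=11, (4,2) g=6 f=9]; closed=[(0,2), (0,3), (0,4), (1,2), (2,2), (3,2)]

step 1: expand (3,2) (f=9, h=4) → closed; open now [(0,1) g=3 f=11, (1,1) g=4 f=11, (1,3) g=2 f=9, (1,4) g=1 f=9, (2,1) g=5 f=11, (2,3) g=5 f=11, (3,1) g=6 f=11, (4,2) g=6 f=9]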